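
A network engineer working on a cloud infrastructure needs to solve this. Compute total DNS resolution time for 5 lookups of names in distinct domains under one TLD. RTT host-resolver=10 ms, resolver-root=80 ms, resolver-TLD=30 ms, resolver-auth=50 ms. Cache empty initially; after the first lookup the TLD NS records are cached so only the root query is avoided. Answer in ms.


Lookup 1 (cold cache): local + root + TLD + auth = 10 + 80 + 30 + 50 = 170 ms
Lookups 2..5 (TLD NS cached -> skip root; new domain -> still ask TLD and auth): local + TLD + auth = 10 + 30 + 50 = 90 ms each
Remaining 4 lookups: 4 * 90 = 360 ms
Total = 170 + 360 = 530 ms

530


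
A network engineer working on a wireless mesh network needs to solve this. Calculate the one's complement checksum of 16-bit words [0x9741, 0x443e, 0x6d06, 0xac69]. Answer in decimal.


Given words: [0x9741, 0x443e, 0x6d06, 0xac69]
Step 1: Sum all words
Raw sum = 38721 + 17470 + 27910 + 44137 = 128238
Step 2: Fold carry: (62702 + 1) = 62703
One's complement = ~62703 & 0xFFFF = 2832

2832


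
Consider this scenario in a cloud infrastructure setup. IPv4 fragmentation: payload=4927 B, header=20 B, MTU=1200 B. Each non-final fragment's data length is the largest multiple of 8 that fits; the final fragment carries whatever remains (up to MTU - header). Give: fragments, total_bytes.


Max data per non-final fragment = floor((MTU - header)/8)*8 = floor((1200 - 20)/8)*8 = floor(1180/8)*8 = 1176 B
Final fragment needs no 8-byte alignment: it can carry up to MTU - header = 1180 B
Non-final fragments needed = ceil((payload - 1180) / 1176) = ceil(3747/1176) = ceil(3.1862) = 4
Number of fragments = 4 + 1 = 5
Fragment sizes (data): 4 * 1176 B + 223 B (last, 223 <= 1180 OK)
Total bytes sent = payload + n_frags * header = 4927 + 5*20 = 4927 + 100 = 5027 B

5, 5027


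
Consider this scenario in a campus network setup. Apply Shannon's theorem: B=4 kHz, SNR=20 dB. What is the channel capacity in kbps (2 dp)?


Given: B = 4 kHz, SNR = 20 dB
SNR linear = 10^(20/10) = 100
1 + SNR = 101
log2(101) = 6.6582114828
C = 4 * 1000 * 6.6582114828 = 26632.8459 bps
C = 26.632846 kbps -> 26.63 kbps (2 dp)

26.63


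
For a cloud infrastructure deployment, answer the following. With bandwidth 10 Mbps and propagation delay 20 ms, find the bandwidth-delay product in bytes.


Given: bandwidth = 10 Mbps, delay = 20 ms
BDP in bits = 10 * 10^6 * 20 / 1000
BDP in bits = 200000
BDP in bytes = 200000 / 8 = 25000

25000


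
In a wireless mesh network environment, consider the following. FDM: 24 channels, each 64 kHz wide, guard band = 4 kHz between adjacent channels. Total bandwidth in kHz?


Given: 24 channels, 64 kHz each, guard = 4 kHz
Channel bandwidth = 24 * 64 = 1536 kHz
Guard bands = 23 gaps * 4 kHz = 92 kHz
Total = 1536 + 92 = 1628 kHz

1628


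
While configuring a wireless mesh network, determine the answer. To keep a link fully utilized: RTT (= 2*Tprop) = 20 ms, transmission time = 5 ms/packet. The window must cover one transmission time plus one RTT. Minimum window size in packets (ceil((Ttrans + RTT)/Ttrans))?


Given: Ttrans = 5 ms, RTT = 20 ms (= 2 * Tprop, Tprop = 10 ms)
Time until first ACK returns = Ttrans + RTT = 5 + 20 = 25 ms
Need W * Ttrans >= Ttrans + RTT  ->  W >= (Ttrans + RTT) / Ttrans
(Ttrans + RTT) / Ttrans = 25 / 5 = 5
W_min = ceil(5) = 5

5


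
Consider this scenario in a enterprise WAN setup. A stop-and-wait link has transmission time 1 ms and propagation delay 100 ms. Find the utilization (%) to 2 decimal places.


Given: Ttrans = 1 ms, Tprop = 100 ms
RTT = 2 * Tprop = 2 * 100 = 200 ms
U = Ttrans / (Ttrans + RTT)
U = 1 / (1 + 200)
U = 1 / 201 = 0.004975
U% = 0.50%

0.50


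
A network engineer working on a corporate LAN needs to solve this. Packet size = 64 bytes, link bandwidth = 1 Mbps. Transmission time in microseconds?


Given: packet = 64 bytes, bandwidth = 1 Mbps
Packet in bits = 64 * 8 = 512 bits
Bandwidth = 1 * 10^6 = 1000000 bps
Time = 512 / 1000000 seconds
Time in us = 512 * 10^6 / 1000000 = 512

512


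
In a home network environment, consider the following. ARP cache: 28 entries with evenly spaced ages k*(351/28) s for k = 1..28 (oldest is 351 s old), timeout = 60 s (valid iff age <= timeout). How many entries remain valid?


Ages are k * 351/28 s for k = 1..28 (spacing = 12.5357 s).
Entry k is valid iff k * 351/28 <= 60 iff k <= 28 * 60 / 351 = 4.7863
n_valid = floor(4.7863) = 4
(n_stale = 28 - 4 = 24)

4


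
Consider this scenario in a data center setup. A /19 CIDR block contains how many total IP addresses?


Given: CIDR prefix /19
Host bits = 32 - 19 = 13
Total addresses = 2^13 = 8192

8192


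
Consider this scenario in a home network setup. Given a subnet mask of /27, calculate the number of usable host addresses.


Given: subnet mask /27
Host bits = 32 - 27 = 5
Total addresses = 2^5 = 32
Usable hosts = 32 - 2 (network + broadcast) = 30

30


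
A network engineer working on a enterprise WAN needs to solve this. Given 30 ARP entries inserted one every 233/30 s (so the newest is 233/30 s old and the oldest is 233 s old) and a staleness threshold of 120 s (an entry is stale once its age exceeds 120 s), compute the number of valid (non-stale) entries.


Ages are k * 233/30 s for k = 1..30 (spacing = 7.7667 s).
Entry k is valid iff k * 233/30 <= 120 iff k <= 30 * 120 / 233 = 15.4506
n_valid = floor(15.4506) = 15
(n_stale = 30 - 15 = 15)

15


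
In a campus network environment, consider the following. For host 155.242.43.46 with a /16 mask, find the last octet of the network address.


Given: IP = 155.242.43.46, prefix = /16
Subnet mask = 255.255.0.0
Last octet of IP: 46
Last octet of mask: 0
Network last octet = 46 AND 0 = 0

0


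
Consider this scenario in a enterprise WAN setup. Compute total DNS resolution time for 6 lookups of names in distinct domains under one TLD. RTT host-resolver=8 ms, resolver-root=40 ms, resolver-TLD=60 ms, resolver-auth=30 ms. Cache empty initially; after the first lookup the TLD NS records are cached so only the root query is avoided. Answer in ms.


Lookup 1 (cold cache): local + root + TLD + auth = 8 + 40 + 60 + 30 = 138 ms
Lookups 2..6 (TLD NS cached -> skip root; new domain -> still ask TLD and auth): local + TLD + auth = 8 + 60 + 30 = 98 ms each
Remaining 5 lookups: 5 * 98 = 490 ms
Total = 138 + 490 = 628 ms

628


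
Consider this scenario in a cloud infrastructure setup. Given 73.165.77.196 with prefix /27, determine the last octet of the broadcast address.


Given: IP = 73.165.77.196, prefix = /27
Host bits = 32 - 27 = 5
Network last octet = 196 AND mask = 192
Host part size = 2^5 - 1 = 31
Broadcast last octet = 192 OR 31 = 223

223


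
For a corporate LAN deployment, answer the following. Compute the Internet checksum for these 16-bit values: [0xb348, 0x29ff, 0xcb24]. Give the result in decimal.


Given words: [0xb348, 0x29ff, 0xcb24]
Step 1: Sum all words
Raw sum = 45896 + 10751 + 52004 = 108651
Step 2: Fold carry: (43115 + 1) = 43116
One's complement = ~43116 & 0xFFFF = 22419

22419


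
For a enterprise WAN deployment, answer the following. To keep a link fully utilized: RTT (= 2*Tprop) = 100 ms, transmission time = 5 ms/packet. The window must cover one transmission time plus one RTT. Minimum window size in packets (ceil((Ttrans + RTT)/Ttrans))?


Given: Ttrans = 5 ms, RTT = 100 ms (= 2 * Tprop, Tprop = 50 ms)
Time until first ACK returns = Ttrans + RTT = 5 + 100 = 105 ms
Need W * Ttrans >= Ttrans + RTT  ->  W >= (Ttrans + RTT) / Ttrans
(Ttrans + RTT) / Ttrans = 105 / 5 = 21
W_min = ceil(21) = 21

21


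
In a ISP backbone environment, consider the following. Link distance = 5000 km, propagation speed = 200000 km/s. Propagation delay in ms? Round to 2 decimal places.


Given: distance = 5000 km, speed = 200000 km/s
Delay = distance / speed = 5000 / 200000 seconds
Delay in ms = 5000 * 1000 / 200000
Delay = 25.0000 ms
Rounded to 2 dp = 25.00 ms

25.00


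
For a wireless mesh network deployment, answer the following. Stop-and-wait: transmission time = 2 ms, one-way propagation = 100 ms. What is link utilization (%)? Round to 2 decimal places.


Given: Ttrans = 2 ms, Tprop = 100 ms
RTT = 2 * Tprop = 2 * 100 = 200 ms
U = Ttrans / (Ttrans + RTT)
U = 2 / (2 + 200)
U = 2 / 202 = 0.009901
U% = 0.99%

0.99


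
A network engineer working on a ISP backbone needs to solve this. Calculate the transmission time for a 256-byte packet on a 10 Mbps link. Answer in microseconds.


Given: packet = 256 bytes, bandwidth = 10 Mbps
Packet in bits = 256 * 8 = 2048 bits
Bandwidth = 10 * 10^6 = 10000000 bps
Time = 2048 / 10000000 seconds
Time in us = 2048 * 10^6 / 10000000 = 204.8

204.8


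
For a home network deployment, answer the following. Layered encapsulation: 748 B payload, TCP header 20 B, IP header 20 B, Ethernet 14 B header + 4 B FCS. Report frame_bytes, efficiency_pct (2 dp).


TCP segment = 748 + 20 = 768 B
IP packet = 768 + 20 = 788 B
Ethernet frame = 788 + 14 + 4 = 806 B
Efficiency = app / frame = 748 / 806 = 0.928040 = 92.8040% -> 92.80% (2 dp)

806, 92.80


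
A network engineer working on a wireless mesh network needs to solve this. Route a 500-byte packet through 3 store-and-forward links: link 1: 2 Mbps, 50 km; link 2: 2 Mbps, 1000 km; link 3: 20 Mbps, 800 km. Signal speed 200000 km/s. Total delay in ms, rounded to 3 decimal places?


Packet = 500 bytes = 4000 bits. Store-and-forward: sum (t_trans + t_prop) per link.
Link 1: t_trans = 4000/(2*10^6) s = 2.0000 ms; t_prop = 50/200000 s = 0.2500 ms; subtotal = 2.2500 ms
Link 2: t_trans = 4000/(2*10^6) s = 2.0000 ms; t_prop = 1000/200000 s = 5.0000 ms; subtotal = 7.0000 ms
Link 3: t_trans = 4000/(20*10^6) s = 0.2000 ms; t_prop = 800/200000 s = 4.0000 ms; subtotal = 4.2000 ms
End-to-end = 2.2500 + 7.0000 + 4.2000 = 13.4500 ms -> 13.450 ms (3 dp)

13.450


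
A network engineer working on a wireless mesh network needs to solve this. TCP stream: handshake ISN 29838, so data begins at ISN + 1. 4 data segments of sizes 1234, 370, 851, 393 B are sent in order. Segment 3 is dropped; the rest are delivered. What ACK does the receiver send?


SYN uses sequence number 29838; first data byte = ISN + 1 = 29839.
Segment 1: SEQ = 29839, len = 1234 B, covers [29839, 31072]
Segment 2: SEQ = 31073, len = 370 B, covers [31073, 31442]
Segment 3: SEQ = 31443, len = 851 B, covers [31443, 32293] [LOST]
Segment 4: SEQ = 32294, len = 393 B, covers [32294, 32686]
In-order data received: bytes [29839, 31442] (segments 1..2).
Segment 3 missing -> gap begins at byte 31443; later segments buffered out of order.
Cumulative ACK = next expected in-order byte = 29839 + 1234 + 370 = 31443

31443


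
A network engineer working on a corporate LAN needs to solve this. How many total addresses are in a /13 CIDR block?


Given: CIDR prefix /13
Host bits = 32 - 13 = 19
Total addresses = 2^19 = 524288

524288


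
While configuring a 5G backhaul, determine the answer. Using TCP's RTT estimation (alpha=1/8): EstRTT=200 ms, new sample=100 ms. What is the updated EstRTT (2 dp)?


Given: EstRTT = 200 ms, SampleRTT = 100 ms, alpha = 1/8
New EstRTT = (1 - alpha) * EstRTT + alpha * SampleRTT
(7/8) * 200 = 175
(1/8) * 100 = 12.5
New EstRTT = 175 + 12.5 = 187.5 ms -> 187.50 ms (2 dp)

187.50


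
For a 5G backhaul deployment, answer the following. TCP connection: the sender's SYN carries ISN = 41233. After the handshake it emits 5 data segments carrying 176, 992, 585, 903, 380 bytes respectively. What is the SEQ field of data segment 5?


The SYN occupies sequence number ISN = 41233, so the first data byte is ISN + 1 = 41234.
SEQ of data segment i = (ISN + 1) + sum of payload sizes of segments 1..i-1.
Segment 1: SEQ = 41234, payload = 176 bytes
Segment 2: SEQ = 41410, payload = 992 bytes
Segment 3: SEQ = 42402, payload = 585 bytes
Segment 4: SEQ = 42987, payload = 903 bytes
Segment 5: SEQ = 43890, payload = 380 bytes
SEQ of segment 5 = 41234 + 176 + 992 + 585 + 903 = 43890

43890


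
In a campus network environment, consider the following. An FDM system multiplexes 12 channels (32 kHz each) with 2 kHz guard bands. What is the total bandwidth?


Given: 12 channels, 32 kHz each, guard = 2 kHz
Channel bandwidth = 12 * 32 = 384 kHz
Guard bands = 11 gaps * 2 kHz = 22 kHz
Total = 384 + 22 = 406 kHz

406


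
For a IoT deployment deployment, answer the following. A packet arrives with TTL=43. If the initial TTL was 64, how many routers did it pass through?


Given: initial TTL = 64, received TTL = 43
Hops = initial TTL - received TTL
Hops = 64 - 43 = 21

21


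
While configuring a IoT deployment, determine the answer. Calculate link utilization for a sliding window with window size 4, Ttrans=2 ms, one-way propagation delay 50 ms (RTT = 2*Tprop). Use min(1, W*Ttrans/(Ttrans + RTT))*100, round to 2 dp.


Given: W = 4, Ttrans = 2 ms, RTT = 100 ms (= 2 * Tprop, Tprop = 50 ms)
Cycle time = Ttrans + RTT = 2 + 100 = 102 ms (first packet sent until its ACK returns)
W * Ttrans = 4 * 2 = 8 ms of sending per cycle
W * Ttrans / (Ttrans + RTT) = 8 / 102 = 0.078431
U = min(1, 0.078431) = 0.078431
U% = 7.84%

7.84


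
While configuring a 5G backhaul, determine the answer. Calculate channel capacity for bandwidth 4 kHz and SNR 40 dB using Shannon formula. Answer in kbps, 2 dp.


Given: B = 4 kHz, SNR = 40 dB
SNR linear = 10^(40/10) = 10000
1 + SNR = 10001
log2(10001) = 13.2878566418
C = 4 * 1000 * 13.2878566418 = 53151.4266 bps
C = 53.151427 kbps -> 53.15 kbps (2 dp)

53.15


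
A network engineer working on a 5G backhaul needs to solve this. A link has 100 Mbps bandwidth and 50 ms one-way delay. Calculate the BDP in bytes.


Given: bandwidth = 100 Mbps, delay = 50 ms
BDP in bits = 100 * 10^6 * 50 / 1000
BDP in bits = 5000000
BDP in bytes = 5000000 / 8 = 625000

625000


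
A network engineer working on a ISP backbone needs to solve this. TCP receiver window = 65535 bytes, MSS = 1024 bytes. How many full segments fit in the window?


Given: RWND = 65535 bytes, MSS = 1024 bytes
Full segments = floor(RWND / MSS)
Full segments = floor(65535 / 1024)
Full segments = floor(63.999) = 63

63


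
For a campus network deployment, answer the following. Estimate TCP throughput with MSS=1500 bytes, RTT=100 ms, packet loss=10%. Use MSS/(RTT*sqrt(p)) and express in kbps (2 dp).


Given: MSS = 1500 bytes, RTT = 100 ms, loss = 10%
RTT in seconds = 100 / 1000 = 0.1
Loss rate = 10% = 0.1
sqrt(loss) = sqrt(0.1) = 0.316227766017
Throughput (bytes/s) = 1500 / (0.1 * 0.316227766017) = 47434.1649
Throughput (kbps) = 47434.1649 * 8 / 1000 = 379.473319 -> 379.47 kbps (2 dp)

379.47


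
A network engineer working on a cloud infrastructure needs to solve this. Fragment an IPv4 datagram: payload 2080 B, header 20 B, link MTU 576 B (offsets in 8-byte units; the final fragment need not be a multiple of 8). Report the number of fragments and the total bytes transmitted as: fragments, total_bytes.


Max data per non-final fragment = floor((MTU - header)/8)*8 = floor((576 - 20)/8)*8 = floor(556/8)*8 = 552 B
Final fragment needs no 8-byte alignment: it can carry up to MTU - header = 556 B
Non-final fragments needed = ceil((payload - 556) / 552) = ceil(1524/552) = ceil(2.7609) = 3
Number of fragments = 3 + 1 = 4
Fragment sizes (data): 3 * 552 B + 424 B (last, 424 <= 556 OK)
Total bytes sent = payload + n_frags * header = 2080 + 4*20 = 2080 + 80 = 2160 B

4, 2160


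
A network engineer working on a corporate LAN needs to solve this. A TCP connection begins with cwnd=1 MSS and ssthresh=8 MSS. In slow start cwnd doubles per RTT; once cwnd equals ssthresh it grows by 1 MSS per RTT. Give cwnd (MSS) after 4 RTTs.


RTT 0: cwnd = 1 MSS (initial)
RTT 1: cwnd = 2 MSS (slow start, doubled)
RTT 2: cwnd = 4 MSS (slow start, doubled)
RTT 3: cwnd = 8 MSS (slow start, doubled)
RTT 4: cwnd = 9 MSS (congestion avoidance, +1)

9


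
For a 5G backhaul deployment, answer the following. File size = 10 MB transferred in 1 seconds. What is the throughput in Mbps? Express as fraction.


Given: file = 10 MB, time = 1 s
File in Mb = 10 * 8 = 80 Mb
Throughput = 80 / 1 Mbps
Throughput = 80 Mbps

80


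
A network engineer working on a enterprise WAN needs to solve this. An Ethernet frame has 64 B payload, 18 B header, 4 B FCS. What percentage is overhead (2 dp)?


Given: payload = 64 B, header = 18 B, trailer = 4 B
Overhead bytes = header + trailer = 18 + 4 = 22
Total frame = payload + overhead = 64 + 22 = 86
Overhead % = 22 / 86 * 100 = 25.5814% -> 25.58% (2 dp)

25.58


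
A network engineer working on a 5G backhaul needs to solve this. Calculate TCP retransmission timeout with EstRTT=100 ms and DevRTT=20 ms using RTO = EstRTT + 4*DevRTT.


Given: EstRTT = 100 ms, DevRTT = 20 ms
Timeout = EstRTT + 4 * DevRTT
4 * DevRTT = 4 * 20 = 80
Timeout = 100 + 80 = 180 ms

180


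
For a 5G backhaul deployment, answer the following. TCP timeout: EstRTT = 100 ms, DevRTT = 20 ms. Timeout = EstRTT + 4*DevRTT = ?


Given: EstRTT = 100 ms, DevRTT = 20 ms
Timeout = EstRTT + 4 * DevRTT
4 * DevRTT = 4 * 20 = 80
Timeout = 100 + 80 = 180 ms

180


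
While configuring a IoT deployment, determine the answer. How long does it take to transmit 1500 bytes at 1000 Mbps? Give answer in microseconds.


Given: packet = 1500 bytes, bandwidth = 1000 Mbps
Packet in bits = 1500 * 8 = 12000 bits
Bandwidth = 1000 * 10^6 = 1000000000 bps
Time = 12000 / 1000000000 seconds
Time in us = 12000 * 10^6 / 1000000000 = 12

12


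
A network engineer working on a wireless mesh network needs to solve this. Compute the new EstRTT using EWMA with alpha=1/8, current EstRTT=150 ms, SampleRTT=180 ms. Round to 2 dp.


Given: EstRTT = 150 ms, SampleRTT = 180 ms, alpha = 1/8
New EstRTT = (1 - alpha) * EstRTT + alpha * SampleRTT
(7/8) * 150 = 131.25
(1/8) * 180 = 22.5
New EstRTT = 131.25 + 22.5 = 153.75 ms -> 153.75 ms (2 dp)

153.75


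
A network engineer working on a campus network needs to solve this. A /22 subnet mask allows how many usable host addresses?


Given: subnet mask /22
Host bits = 32 - 22 = 10
Total addresses = 2^10 = 1024
Usable hosts = 1024 - 2 (network + broadcast) = 1022

1022


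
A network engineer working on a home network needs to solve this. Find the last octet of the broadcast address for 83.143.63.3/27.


Given: IP = 83.143.63.3, prefix = /27
Host bits = 32 - 27 = 5
Network last octet = 3 AND mask = 0
Host part size = 2^5 - 1 = 31
Broadcast last octet = 0 OR 31 = 31

31


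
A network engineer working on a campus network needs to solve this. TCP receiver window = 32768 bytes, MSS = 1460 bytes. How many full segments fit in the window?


Given: RWND = 32768 bytes, MSS = 1460 bytes
Full segments = floor(RWND / MSS)
Full segments = floor(32768 / 1460)
Full segments = floor(22.4438) = 22

22


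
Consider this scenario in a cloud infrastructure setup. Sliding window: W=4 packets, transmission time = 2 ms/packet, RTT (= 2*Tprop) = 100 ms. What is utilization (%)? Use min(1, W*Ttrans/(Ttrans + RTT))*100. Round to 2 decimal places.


Given: W = 4, Ttrans = 2 ms, RTT = 100 ms (= 2 * Tprop, Tprop = 50 ms)
Cycle time = Ttrans + RTT = 2 + 100 = 102 ms (first packet sent until its ACK returns)
W * Ttrans = 4 * 2 = 8 ms of sending per cycle
W * Ttrans / (Ttrans + RTT) = 8 / 102 = 0.078431
U = min(1, 0.078431) = 0.078431
U% = 7.84%

7.84


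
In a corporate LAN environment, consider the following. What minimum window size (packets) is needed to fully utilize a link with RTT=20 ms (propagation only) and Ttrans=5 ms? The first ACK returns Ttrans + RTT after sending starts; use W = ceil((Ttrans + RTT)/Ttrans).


Given: Ttrans = 5 ms, RTT = 20 ms (= 2 * Tprop, Tprop = 10 ms)
Time until first ACK returns = Ttrans + RTT = 5 + 20 = 25 ms
Need W * Ttrans >= Ttrans + RTT  ->  W >= (Ttrans + RTT) / Ttrans
(Ttrans + RTT) / Ttrans = 25 / 5 = 5
W_min = ceil(5) = 5

5


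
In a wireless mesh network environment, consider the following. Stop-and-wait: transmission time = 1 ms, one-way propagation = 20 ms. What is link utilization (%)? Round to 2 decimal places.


Given: Ttrans = 1 ms, Tprop = 20 ms
RTT = 2 * Tprop = 2 * 20 = 40 ms
U = Ttrans / (Ttrans + RTT)
U = 1 / (1 + 40)
U = 1 / 41 = 0.02439
U% = 2.44%

2.44


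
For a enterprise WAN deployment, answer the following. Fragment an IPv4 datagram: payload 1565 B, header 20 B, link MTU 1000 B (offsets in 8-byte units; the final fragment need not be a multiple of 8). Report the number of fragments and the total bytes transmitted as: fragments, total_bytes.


Max data per non-final fragment = floor((MTU - header)/8)*8 = floor((1000 - 20)/8)*8 = floor(980/8)*8 = 976 B
Final fragment needs no 8-byte alignment: it can carry up to MTU - header = 980 B
Non-final fragments needed = ceil((payload - 980) / 976) = ceil(585/976) = ceil(0.5994) = 1
Number of fragments = 1 + 1 = 2
Fragment sizes (data): 1 * 976 B + 589 B (last, 589 <= 980 OK)
Total bytes sent = payload + n_frags * header = 1565 + 2*20 = 1565 + 40 = 1605 B

2, 1605


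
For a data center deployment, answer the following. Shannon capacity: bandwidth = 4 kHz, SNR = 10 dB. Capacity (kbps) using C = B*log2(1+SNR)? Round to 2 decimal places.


Given: B = 4 kHz, SNR = 10 dB
SNR linear = 10^(10/10) = 10
1 + SNR = 11
log2(11) = 3.4594316186
C = 4 * 1000 * 3.4594316186 = 13837.7265 bps
C = 13.837726 kbps -> 13.84 kbps (2 dp)

13.84


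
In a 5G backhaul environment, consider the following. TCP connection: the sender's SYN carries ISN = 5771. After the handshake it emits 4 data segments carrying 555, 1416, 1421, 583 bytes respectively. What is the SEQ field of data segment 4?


The SYN occupies sequence number ISN = 5771, so the first data byte is ISN + 1 = 5772.
SEQ of data segment i = (ISN + 1) + sum of payload sizes of segments 1..i-1.
Segment 1: SEQ = 5772, payload = 555 bytes
Segment 2: SEQ = 6327, payload = 1416 bytes
Segment 3: SEQ = 7743, payload = 1421 bytes
Segment 4: SEQ = 9164, payload = 583 bytes
SEQ of segment 4 = 5772 + 555 + 1416 + 1421 = 9164

9164


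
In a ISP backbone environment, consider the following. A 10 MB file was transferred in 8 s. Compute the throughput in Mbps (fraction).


Given: file = 10 MB, time = 8 s
File in Mb = 10 * 8 = 80 Mb
Throughput = 80 / 8 Mbps
Throughput = 10 Mbps

10


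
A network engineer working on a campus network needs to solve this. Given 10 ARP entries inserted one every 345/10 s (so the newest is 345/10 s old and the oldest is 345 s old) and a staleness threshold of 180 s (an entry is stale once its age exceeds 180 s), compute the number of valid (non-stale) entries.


Ages are k * 345/10 s for k = 1..10 (spacing = 34.5000 s).
Entry k is valid iff k * 345/10 <= 180 iff k <= 10 * 180 / 345 = 5.2174
n_valid = floor(5.2174) = 5
(n_stale = 10 - 5 = 5)

5


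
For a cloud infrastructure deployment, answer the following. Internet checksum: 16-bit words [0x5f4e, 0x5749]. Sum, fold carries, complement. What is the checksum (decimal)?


Given words: [0x5f4e, 0x5749]
Step 1: Sum all words
Raw sum = 24398 + 22345 = 46743
One's complement = ~46743 & 0xFFFF = 18792

18792


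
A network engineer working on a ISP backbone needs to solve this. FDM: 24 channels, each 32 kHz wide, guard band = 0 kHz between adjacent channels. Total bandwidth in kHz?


Given: 24 channels, 32 kHz each, guard = 0 kHz
Channel bandwidth = 24 * 32 = 768 kHz
Guard bands = 23 gaps * 0 kHz = 0 kHz
Total = 768 + 0 = 768 kHz

768


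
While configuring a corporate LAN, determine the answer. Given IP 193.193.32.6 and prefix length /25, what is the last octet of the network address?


Given: IP = 193.193.32.6, prefix = /25
Subnet mask = 255.255.255.128
Last octet of IP: 6
Last octet of mask: 128
Network last octet = 6 AND 128 = 0

0


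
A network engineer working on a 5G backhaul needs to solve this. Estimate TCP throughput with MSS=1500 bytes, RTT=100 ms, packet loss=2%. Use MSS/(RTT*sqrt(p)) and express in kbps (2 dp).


Given: MSS = 1500 bytes, RTT = 100 ms, loss = 2%
RTT in seconds = 100 / 1000 = 0.1
Loss rate = 2% = 0.02
sqrt(loss) = sqrt(0.02) = 0.141421356237
Throughput (bytes/s) = 1500 / (0.1 * 0.141421356237) = 106066.0172
Throughput (kbps) = 106066.0172 * 8 / 1000 = 848.528137 -> 848.53 kbps (2 dp)

848.53


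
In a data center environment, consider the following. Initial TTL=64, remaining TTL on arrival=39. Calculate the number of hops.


Given: initial TTL = 64, received TTL = 39
Hops = initial TTL - received TTL
Hops = 64 - 39 = 25

25


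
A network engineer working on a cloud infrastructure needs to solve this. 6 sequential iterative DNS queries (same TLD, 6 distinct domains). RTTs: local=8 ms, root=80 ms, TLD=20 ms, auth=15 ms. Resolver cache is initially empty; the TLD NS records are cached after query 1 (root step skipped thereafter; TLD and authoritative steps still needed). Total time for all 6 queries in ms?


Lookup 1 (cold cache): local + root + TLD + auth = 8 + 80 + 20 + 15 = 123 ms
Lookups 2..6 (TLD NS cached -> skip root; new domain -> still ask TLD and auth): local + TLD + auth = 8 + 20 + 15 = 43 ms each
Remaining 5 lookups: 5 * 43 = 215 ms
Total = 123 + 215 = 338 ms

338


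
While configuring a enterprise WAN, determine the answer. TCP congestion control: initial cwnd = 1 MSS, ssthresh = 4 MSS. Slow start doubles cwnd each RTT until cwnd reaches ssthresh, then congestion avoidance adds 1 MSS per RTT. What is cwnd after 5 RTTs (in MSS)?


RTT 0: cwnd = 1 MSS (initial)
RTT 1: cwnd = 2 MSS (slow start, doubled)
RTT 2: cwnd = 4 MSS (slow start, doubled)
RTT 3: cwnd = 5 MSS (congestion avoidance, +1)
RTT 4: cwnd = 6 MSS (congestion avoidance, +1)
RTT 5: cwnd = 7 MSS (congestion avoidance, +1)

7


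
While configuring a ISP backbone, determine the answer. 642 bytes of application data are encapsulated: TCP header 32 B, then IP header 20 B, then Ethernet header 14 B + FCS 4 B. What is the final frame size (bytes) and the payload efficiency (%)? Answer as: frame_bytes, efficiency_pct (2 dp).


TCP segment = 642 + 32 = 674 B
IP packet = 674 + 20 = 694 B
Ethernet frame = 694 + 14 + 4 = 712 B
Efficiency = app / frame = 642 / 712 = 0.901685 = 90.1685% -> 90.17% (2 dp)

712, 90.17


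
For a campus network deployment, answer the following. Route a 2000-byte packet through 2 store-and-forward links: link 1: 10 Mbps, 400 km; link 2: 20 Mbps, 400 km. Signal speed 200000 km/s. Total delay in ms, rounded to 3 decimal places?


Packet = 2000 bytes = 16000 bits. Store-and-forward: sum (t_trans + t_prop) per link.
Link 1: t_trans = 16000/(10*10^6) s = 1.6000 ms; t_prop = 400/200000 s = 2.0000 ms; subtotal = 3.6000 ms
Link 2: t_trans = 16000/(20*10^6) s = 0.8000 ms; t_prop = 400/200000 s = 2.0000 ms; subtotal = 2.8000 ms
End-to-end = 3.6000 + 2.8000 = 6.4000 ms -> 6.400 ms (3 dp)

6.400


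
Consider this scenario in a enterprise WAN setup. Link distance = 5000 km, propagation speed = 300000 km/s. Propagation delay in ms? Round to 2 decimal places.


Given: distance = 5000 km, speed = 300000 km/s
Delay = distance / speed = 5000 / 300000 seconds
Delay in ms = 5000 * 1000 / 300000
Delay = 16.6667 ms
Rounded to 2 dp = 16.67 ms

16.67


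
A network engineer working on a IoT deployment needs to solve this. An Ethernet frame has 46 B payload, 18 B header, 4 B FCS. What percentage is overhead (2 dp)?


Given: payload = 46 B, header = 18 B, trailer = 4 B
Overhead bytes = header + trailer = 18 + 4 = 22
Total frame = payload + overhead = 46 + 22 = 68
Overhead % = 22 / 68 * 100 = 32.3529% -> 32.35% (2 dp)

32.35


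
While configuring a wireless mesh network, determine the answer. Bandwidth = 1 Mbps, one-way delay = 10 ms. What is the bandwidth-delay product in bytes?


Given: bandwidth = 1 Mbps, delay = 10 ms
BDP in bits = 1 * 10^6 * 10 / 1000
BDP in bits = 10000
BDP in bytes = 10000 / 8 = 1250

1250


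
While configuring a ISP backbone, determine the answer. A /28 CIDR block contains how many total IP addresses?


Given: CIDR prefix /28
Host bits = 32 - 28 = 4
Total addresses = 2^4 = 16

16


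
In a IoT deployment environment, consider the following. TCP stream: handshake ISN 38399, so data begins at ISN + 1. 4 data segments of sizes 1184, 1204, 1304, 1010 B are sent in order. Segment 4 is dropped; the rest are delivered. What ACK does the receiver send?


SYN uses sequence number 38399; first data byte = ISN + 1 = 38400.
Segment 1: SEQ = 38400, len = 1184 B, covers [38400, 39583]
Segment 2: SEQ = 39584, len = 1204 B, covers [39584, 40787]
Segment 3: SEQ = 40788, len = 1304 B, covers [40788, 42091]
Segment 4: SEQ = 42092, len = 1010 B, covers [42092, 43101] [LOST]
In-order data received: bytes [38400, 42091] (segments 1..3).
Segment 4 missing -> gap begins at byte 42092.
Cumulative ACK = next expected in-order byte = 38400 + 1184 + 1204 + 1304 = 42092

42092


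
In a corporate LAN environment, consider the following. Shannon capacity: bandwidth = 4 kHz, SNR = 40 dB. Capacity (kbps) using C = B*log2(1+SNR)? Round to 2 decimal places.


Given: B = 4 kHz, SNR = 40 dB
SNR linear = 10^(40/10) = 10000
1 + SNR = 10001
log2(10001) = 13.2878566418
C = 4 * 1000 * 13.2878566418 = 53151.4266 bps
C = 53.151427 kbps -> 53.15 kbps (2 dp)

53.15


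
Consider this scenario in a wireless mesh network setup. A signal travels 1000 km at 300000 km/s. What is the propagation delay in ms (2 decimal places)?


Given: distance = 1000 km, speed = 300000 km/s
Delay = distance / speed = 1000 / 300000 seconds
Delay in ms = 1000 * 1000 / 300000
Delay = 3.3333 ms
Rounded to 2 dp = 3.33 ms

3.33


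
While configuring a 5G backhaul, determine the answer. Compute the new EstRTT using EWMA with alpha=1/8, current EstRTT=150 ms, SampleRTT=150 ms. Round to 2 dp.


Given: EstRTT = 150 ms, SampleRTT = 150 ms, alpha = 1/8
New EstRTT = (1 - alpha) * EstRTT + alpha * SampleRTT
(7/8) * 150 = 131.25
(1/8) * 150 = 18.75
New EstRTT = 131.25 + 18.75 = 150 ms -> 150.00 ms (2 dp)

150.00


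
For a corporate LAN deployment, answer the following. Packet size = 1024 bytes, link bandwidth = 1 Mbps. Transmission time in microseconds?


Given: packet = 1024 bytes, bandwidth = 1 Mbps
Packet in bits = 1024 * 8 = 8192 bits
Bandwidth = 1 * 10^6 = 1000000 bps
Time = 8192 / 1000000 seconds
Time in us = 8192 * 10^6 / 1000000 = 8192

8192


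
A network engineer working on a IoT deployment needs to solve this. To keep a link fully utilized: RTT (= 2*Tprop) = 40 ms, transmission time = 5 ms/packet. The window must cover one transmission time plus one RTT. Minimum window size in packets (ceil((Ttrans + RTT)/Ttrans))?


Given: Ttrans = 5 ms, RTT = 40 ms (= 2 * Tprop, Tprop = 20 ms)
Time until first ACK returns = Ttrans + RTT = 5 + 40 = 45 ms
Need W * Ttrans >= Ttrans + RTT  ->  W >= (Ttrans + RTT) / Ttrans
(Ttrans + RTT) / Ttrans = 45 / 5 = 9
W_min = ceil(9) = 9

9


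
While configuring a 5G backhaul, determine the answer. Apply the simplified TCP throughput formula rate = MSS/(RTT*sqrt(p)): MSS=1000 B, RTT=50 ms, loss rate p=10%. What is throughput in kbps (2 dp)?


Given: MSS = 1000 bytes, RTT = 50 ms, loss = 10%
RTT in seconds = 50 / 1000 = 0.05
Loss rate = 10% = 0.1
sqrt(loss) = sqrt(0.1) = 0.316227766017
Throughput (bytes/s) = 1000 / (0.05 * 0.316227766017) = 63245.5532
Throughput (kbps) = 63245.5532 * 8 / 1000 = 505.964426 -> 505.96 kbps (2 dp)

505.96


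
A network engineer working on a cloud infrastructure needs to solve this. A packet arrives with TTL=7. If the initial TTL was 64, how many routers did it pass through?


Given: initial TTL = 64, received TTL = 7
Hops = initial TTL - received TTL
Hops = 64 - 7 = 57

57


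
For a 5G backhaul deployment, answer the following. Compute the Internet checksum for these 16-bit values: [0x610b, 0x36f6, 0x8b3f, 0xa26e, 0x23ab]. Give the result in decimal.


Given words: [0x610b, 0x36f6, 0x8b3f, 0xa26e, 0x23ab]
Step 1: Sum all words
Raw sum = 24843 + 14070 + 35647 + 41582 + 9131 = 125273
Step 2: Fold carry: (59737 + 1) = 59738
One's complement = ~59738 & 0xFFFF = 5797

5797


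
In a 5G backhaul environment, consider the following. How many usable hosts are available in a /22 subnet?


Given: subnet mask /22
Host bits = 32 - 22 = 10
Total addresses = 2^10 = 1024
Usable hosts = 1024 - 2 (network + broadcast) = 1022

1022


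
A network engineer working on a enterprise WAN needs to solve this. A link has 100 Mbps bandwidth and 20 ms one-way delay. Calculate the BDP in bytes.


Given: bandwidth = 100 Mbps, delay = 20 ms
BDP in bits = 100 * 10^6 * 20 / 1000
BDP in bits = 2000000
BDP in bytes = 2000000 / 8 = 250000

250000


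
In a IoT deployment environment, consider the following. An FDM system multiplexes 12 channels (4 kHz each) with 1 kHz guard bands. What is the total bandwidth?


Given: 12 channels, 4 kHz each, guard = 1 kHz
Channel bandwidth = 12 * 4 = 48 kHz
Guard bands = 11 gaps * 1 kHz = 11 kHz
Total = 48 + 11 = 59 kHz

59


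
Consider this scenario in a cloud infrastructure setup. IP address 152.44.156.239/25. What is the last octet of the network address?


Given: IP = 152.44.156.239, prefix = /25
Subnet mask = 255.255.255.128
Last octet of IP: 239
Last octet of mask: 128
Network last octet = 239 AND 128 = 128

128


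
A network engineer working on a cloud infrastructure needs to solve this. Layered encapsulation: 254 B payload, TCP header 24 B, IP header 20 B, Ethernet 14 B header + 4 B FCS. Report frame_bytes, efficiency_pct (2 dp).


TCP segment = 254 + 24 = 278 B
IP packet = 278 + 20 = 298 B
Ethernet frame = 298 + 14 + 4 = 316 B
Efficiency = app / frame = 254 / 316 = 0.803797 = 80.3797% -> 80.38% (2 dp)

316, 80.38


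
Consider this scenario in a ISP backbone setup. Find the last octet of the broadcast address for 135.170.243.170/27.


Given: IP = 135.170.243.170, prefix = /27
Host bits = 32 - 27 = 5
Network last octet = 170 AND mask = 160
Host part size = 2^5 - 1 = 31
Broadcast last octet = 160 OR 31 = 191

191


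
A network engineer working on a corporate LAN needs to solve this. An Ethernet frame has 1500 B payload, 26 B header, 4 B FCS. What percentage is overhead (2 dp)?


Given: payload = 1500 B, header = 26 B, trailer = 4 B
Overhead bytes = header + trailer = 26 + 4 = 30
Total frame = payload + overhead = 1500 + 30 = 1530
Overhead % = 30 / 1530 * 100 = 1.9608% -> 1.96% (2 dp)

1.96


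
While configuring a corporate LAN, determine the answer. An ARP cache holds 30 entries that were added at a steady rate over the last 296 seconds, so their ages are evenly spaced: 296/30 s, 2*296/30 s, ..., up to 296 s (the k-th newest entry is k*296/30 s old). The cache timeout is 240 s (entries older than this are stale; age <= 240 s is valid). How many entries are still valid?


Ages are k * 296/30 s for k = 1..30 (spacing = 9.8667 s).
Entry k is valid iff k * 296/30 <= 240 iff k <= 30 * 240 / 296 = 24.3243
n_valid = floor(24.3243) = 24
(n_stale = 30 - 24 = 6)

24


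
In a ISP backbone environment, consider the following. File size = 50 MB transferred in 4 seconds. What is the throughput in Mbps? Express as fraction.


Given: file = 50 MB, time = 4 s
File in Mb = 50 * 8 = 400 Mb
Throughput = 400 / 4 Mbps
Throughput = 100 Mbps

100


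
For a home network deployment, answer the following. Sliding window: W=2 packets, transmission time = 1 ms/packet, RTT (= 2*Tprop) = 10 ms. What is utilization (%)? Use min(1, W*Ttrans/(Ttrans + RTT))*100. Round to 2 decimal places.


Given: W = 2, Ttrans = 1 ms, RTT = 10 ms (= 2 * Tprop, Tprop = 5 ms)
Cycle time = Ttrans + RTT = 1 + 10 = 11 ms (first packet sent until its ACK returns)
W * Ttrans = 2 * 1 = 2 ms of sending per cycle
W * Ttrans / (Ttrans + RTT) = 2 / 11 = 0.181818
U = min(1, 0.181818) = 0.181818
U% = 18.18%

18.18


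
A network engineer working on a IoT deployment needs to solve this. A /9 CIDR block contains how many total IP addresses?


Given: CIDR prefix /9
Host bits = 32 - 9 = 23
Total addresses = 2^23 = 8388608

8388608


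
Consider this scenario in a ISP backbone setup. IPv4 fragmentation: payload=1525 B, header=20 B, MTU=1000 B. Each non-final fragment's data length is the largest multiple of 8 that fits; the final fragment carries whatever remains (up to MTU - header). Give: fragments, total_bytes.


Max data per non-final fragment = floor((MTU - header)/8)*8 = floor((1000 - 20)/8)*8 = floor(980/8)*8 = 976 B
Final fragment needs no 8-byte alignment: it can carry up to MTU - header = 980 B
Non-final fragments needed = ceil((payload - 980) / 976) = ceil(545/976) = ceil(0.5584) = 1
Number of fragments = 1 + 1 = 2
Fragment sizes (data): 1 * 976 B + 549 B (last, 549 <= 980 OK)
Total bytes sent = payload + n_frags * header = 1525 + 2*20 = 1525 + 40 = 1565 B

2, 1565


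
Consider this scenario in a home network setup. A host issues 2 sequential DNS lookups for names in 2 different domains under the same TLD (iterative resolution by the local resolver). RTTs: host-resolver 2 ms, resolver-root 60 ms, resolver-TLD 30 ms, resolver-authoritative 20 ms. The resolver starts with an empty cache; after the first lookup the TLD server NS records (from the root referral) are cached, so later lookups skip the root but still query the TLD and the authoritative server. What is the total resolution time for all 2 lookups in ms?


Lookup 1 (cold cache): local + root + TLD + auth = 2 + 60 + 30 + 20 = 112 ms
Lookups 2..2 (TLD NS cached -> skip root; new domain -> still ask TLD and auth): local + TLD + auth = 2 + 30 + 20 = 52 ms each
Remaining 1 lookups: 1 * 52 = 52 ms
Total = 112 + 52 = 164 ms

164


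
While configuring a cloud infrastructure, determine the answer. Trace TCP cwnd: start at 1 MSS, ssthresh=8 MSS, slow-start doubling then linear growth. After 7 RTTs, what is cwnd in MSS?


RTT 0: cwnd = 1 MSS (initial)
RTT 1: cwnd = 2 MSS (slow start, doubled)
RTT 2: cwnd = 4 MSS (slow start, doubled)
RTT 3: cwnd = 8 MSS (slow start, doubled)
RTT 4: cwnd = 9 MSS (congestion avoidance, +1)
RTT 5: cwnd = 10 MSS (congestion avoidance, +1)
RTT 6: cwnd = 11 MSS (congestion avoidance, +1)
RTT 7: cwnd = 12 MSS (congestion avoidance, +1)

12


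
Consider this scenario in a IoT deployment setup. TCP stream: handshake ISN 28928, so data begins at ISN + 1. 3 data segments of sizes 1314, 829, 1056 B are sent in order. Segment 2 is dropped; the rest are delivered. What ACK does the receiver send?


SYN uses sequence number 28928; first data byte = ISN + 1 = 28929.
Segment 1: SEQ = 28929, len = 1314 B, covers [28929, 30242]
Segment 2: SEQ = 30243, len = 829 B, covers [30243, 31071] [LOST]
Segment 3: SEQ = 31072, len = 1056 B, covers [31072, 32127]
In-order data received: bytes [28929, 30242] (segments 1..1).
Segment 2 missing -> gap begins at byte 30243; later segments buffered out of order.
Cumulative ACK = next expected in-order byte = 28929 + 1314 = 30243

30243


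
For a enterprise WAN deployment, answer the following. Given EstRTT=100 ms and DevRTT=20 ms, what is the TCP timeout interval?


Given: EstRTT = 100 ms, DevRTT = 20 ms
Timeout = EstRTT + 4 * DevRTT
4 * DevRTT = 4 * 20 = 80
Timeout = 100 + 80 = 180 ms

180


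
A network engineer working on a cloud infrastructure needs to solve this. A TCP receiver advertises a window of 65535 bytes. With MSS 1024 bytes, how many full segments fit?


Given: RWND = 65535 bytes, MSS = 1024 bytes
Full segments = floor(RWND / MSS)
Full segments = floor(65535 / 1024)
Full segments = floor(63.999) = 63

63


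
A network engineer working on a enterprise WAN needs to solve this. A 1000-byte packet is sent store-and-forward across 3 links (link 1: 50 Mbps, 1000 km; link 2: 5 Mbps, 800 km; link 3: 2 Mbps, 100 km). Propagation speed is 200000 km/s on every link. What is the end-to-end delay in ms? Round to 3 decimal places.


Packet = 1000 bytes = 8000 bits. Store-and-forward: sum (t_trans + t_prop) per link.
Link 1: t_trans = 8000/(50*10^6) s = 0.1600 ms; t_prop = 1000/200000 s = 5.0000 ms; subtotal = 5.1600 ms
Link 2: t_trans = 8000/(5*10^6) s = 1.6000 ms; t_prop = 800/200000 s = 4.0000 ms; subtotal = 5.6000 ms
Link 3: t_trans = 8000/(2*10^6) s = 4.0000 ms; t_prop = 100/200000 s = 0.5000 ms; subtotal = 4.5000 ms
End-to-end = 5.1600 + 5.6000 + 4.5000 = 15.2600 ms -> 15.260 ms (3 dp)

15.260
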